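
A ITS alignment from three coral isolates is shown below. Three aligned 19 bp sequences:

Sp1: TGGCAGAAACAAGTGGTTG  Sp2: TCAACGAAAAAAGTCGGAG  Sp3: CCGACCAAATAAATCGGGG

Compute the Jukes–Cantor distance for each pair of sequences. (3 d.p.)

d(Sp1,Sp2) = 0.618, d(Sp1,Sp3) = 0.907, d(Sp2,Sp3) = 0.410

Sp1–Sp2: 8/19 sites differ → p ≈ 0.421053, d = −0.75 ln(1 − 0.561404) = 0.618132 ≈ 0.618.
Sp1–Sp3: 10/19 sites differ → p ≈ 0.526316, d = −0.75 ln(1 − 0.701755) = 0.907380 ≈ 0.907.
Sp2–Sp3: 6/19 sites differ → p ≈ 0.315789, d = −0.75 ln(1 − 0.421052) = 0.409907 ≈ 0.410.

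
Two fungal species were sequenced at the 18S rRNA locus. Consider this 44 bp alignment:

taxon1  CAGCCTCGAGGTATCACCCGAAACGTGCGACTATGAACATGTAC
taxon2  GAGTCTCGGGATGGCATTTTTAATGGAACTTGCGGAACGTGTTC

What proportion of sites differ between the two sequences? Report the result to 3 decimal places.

0.523

The sequences differ at 23 of 44 positions.
p = 23/44 = 0.522727… ≈ 0.523 (to 3 d.p.).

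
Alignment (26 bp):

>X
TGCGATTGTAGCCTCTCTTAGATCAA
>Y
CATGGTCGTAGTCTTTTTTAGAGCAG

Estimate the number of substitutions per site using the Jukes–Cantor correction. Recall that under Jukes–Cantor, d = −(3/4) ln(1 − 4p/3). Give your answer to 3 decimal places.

The sequences differ at 10 of 26 sites (1, 2, 3, 5, 7, 12, 15, 17, 23, 26), so p = 10/26 ≈ 0.384615.
d = −(3/4) ln(1 − 4p/3) = −0.75 ln(1 − 0.51282) = −0.75 ln(0.48718)
  = −0.75 × (-0.719122) = 0.539342 substitutions/site.

0.539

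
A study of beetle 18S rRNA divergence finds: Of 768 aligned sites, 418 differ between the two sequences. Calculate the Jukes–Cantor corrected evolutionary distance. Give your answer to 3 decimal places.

p = 418/768 ≈ 0.544271.
d = −(3/4) ln(1 − 4p/3) = −0.75 ln(1 − 0.725695) = −0.75 ln(0.274305)
  = −0.75 × (-1.293515) = 0.970136 substitutions/site.

0.970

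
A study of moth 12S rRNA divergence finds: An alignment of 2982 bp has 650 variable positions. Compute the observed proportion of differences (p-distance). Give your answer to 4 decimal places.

p = 650/2982 = 0.217974… ≈ 0.2180 (to 4 d.p.).

0.2180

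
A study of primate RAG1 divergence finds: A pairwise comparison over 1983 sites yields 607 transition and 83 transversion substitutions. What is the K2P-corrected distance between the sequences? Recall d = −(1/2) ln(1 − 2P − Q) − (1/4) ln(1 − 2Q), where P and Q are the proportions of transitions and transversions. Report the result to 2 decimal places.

0.55

P = 607/1983 ≈ 0.306102 and Q = 83/1983 ≈ 0.041856.
Under the Kimura two-parameter model, d = −½ ln(1 − 2P − Q) − ¼ ln(1 − 2Q).
1 − 2P − Q = 0.34594, giving −½ ln(0.34594) = 0.530745.
1 − 2Q = 0.916288, giving −¼ ln(0.916288) = 0.021856.
d = 0.530745 + 0.021856 = 0.552601.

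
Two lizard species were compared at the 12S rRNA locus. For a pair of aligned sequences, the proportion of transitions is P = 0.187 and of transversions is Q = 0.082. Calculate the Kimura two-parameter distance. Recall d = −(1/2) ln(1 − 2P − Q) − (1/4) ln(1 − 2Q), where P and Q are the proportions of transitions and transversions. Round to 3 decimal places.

Under the Kimura two-parameter model, d = −½ ln(1 − 2P − Q) − ¼ ln(1 − 2Q).
1 − 2P − Q = 0.544, giving −½ ln(0.544) = 0.304403.
1 − 2Q = 0.836, giving −¼ ln(0.836) = 0.044782.
d = 0.304403 + 0.044782 = 0.349185.

0.349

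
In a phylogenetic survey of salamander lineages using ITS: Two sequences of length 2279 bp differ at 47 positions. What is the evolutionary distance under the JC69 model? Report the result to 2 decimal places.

0.02

p = 47/2279 ≈ 0.020623.
d = −(3/4) ln(1 − 4p/3) = −0.75 ln(1 − 0.027497) = −0.75 ln(0.972503)
  = −0.75 × (-0.027882) = 0.020912 substitutions/site.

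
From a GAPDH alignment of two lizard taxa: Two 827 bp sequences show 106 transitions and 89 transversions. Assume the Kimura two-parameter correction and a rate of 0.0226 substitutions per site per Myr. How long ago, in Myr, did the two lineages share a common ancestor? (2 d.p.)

P = 106/827 ≈ 0.128174 and Q = 89/827 ≈ 0.107618.
Under the Kimura two-parameter model, d = −½ ln(1 − 2P − Q) − ¼ ln(1 − 2Q).
1 − 2P − Q = 0.636034, giving −½ ln(0.636034) = 0.226252.
1 − 2Q = 0.784764, giving −¼ ln(0.784764) = 0.060593.
d = 0.226252 + 0.060593 = 0.286845.
Under a molecular clock d = 2μt, so t = d/(2μ) = 0.286845 / (2 × 0.0226) = 6.35 Myr.

6.35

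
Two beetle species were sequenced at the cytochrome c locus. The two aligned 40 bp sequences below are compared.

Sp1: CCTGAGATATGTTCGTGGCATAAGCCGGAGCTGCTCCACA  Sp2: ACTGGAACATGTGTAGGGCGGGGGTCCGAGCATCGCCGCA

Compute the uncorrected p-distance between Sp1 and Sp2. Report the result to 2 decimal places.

0.45

The sequences differ at 18 of 40 positions.
p = 18/40 = 0.45.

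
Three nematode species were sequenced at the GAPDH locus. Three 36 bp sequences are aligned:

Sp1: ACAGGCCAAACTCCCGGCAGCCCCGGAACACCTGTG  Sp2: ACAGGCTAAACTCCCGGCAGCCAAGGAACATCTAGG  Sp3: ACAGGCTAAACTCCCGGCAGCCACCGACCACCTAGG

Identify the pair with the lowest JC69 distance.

Sp2 and Sp3

Sp1–Sp2: 6/36 differ, p = 0.167, d = 0.188.
Sp1–Sp3: 6/36 differ, p = 0.167, d = 0.188.
Sp2–Sp3: 4/36 differ, p = 0.111, d = 0.120.
The smallest distance is between Sp2 and Sp3.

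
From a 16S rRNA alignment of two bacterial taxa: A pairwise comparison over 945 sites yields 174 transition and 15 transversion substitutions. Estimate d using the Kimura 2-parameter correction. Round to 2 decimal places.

0.25

P = 174/945 ≈ 0.184127 and Q = 15/945 ≈ 0.015873.
Under the Kimura two-parameter model, d = −½ ln(1 − 2P − Q) − ¼ ln(1 − 2Q).
1 − 2P − Q = 0.615873, giving −½ ln(0.615873) = 0.242357.
1 − 2Q = 0.968254, giving −¼ ln(0.968254) = 0.008065.
d = 0.242357 + 0.008065 = 0.250422.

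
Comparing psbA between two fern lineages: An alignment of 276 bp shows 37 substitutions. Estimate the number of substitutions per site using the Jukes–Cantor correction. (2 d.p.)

p = 37/276 ≈ 0.134058.
d = −(3/4) ln(1 − 4p/3) = −0.75 ln(1 − 0.178744) = −0.75 ln(0.821256)
  = −0.75 × (-0.196920) = 0.147690 substitutions/site.

0.15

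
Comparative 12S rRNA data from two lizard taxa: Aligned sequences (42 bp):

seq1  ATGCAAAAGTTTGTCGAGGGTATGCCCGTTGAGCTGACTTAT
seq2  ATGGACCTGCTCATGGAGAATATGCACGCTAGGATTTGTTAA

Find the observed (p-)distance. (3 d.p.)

The sequences differ at 19 of 42 positions.
p = 19/42 = 0.452380… ≈ 0.452 (to 3 d.p.).

0.452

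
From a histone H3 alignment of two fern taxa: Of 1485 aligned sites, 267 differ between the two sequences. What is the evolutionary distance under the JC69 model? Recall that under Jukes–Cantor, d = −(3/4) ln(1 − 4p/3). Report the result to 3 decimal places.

0.206

p = 267/1485 ≈ 0.179798.
d = −(3/4) ln(1 − 4p/3) = −0.75 ln(1 − 0.239731) = −0.75 ln(0.760269)
  = −0.75 × (-0.274083) = 0.205562 substitutions/site.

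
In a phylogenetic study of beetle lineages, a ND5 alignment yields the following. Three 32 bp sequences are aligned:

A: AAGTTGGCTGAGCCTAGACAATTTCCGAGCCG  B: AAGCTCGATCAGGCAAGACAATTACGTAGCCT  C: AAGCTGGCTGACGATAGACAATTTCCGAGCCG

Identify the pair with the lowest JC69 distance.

A–B: 10/32 differ, p = 0.313, d = 0.404.
A–C: 4/32 differ, p = 0.125, d = 0.137.
B–C: 10/32 differ, p = 0.313, d = 0.404.
The smallest distance is between A and C.

A and C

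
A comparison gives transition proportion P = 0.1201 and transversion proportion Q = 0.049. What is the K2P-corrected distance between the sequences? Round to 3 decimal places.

0.196

Under the Kimura two-parameter model, d = −½ ln(1 − 2P − Q) − ¼ ln(1 − 2Q).
1 − 2P − Q = 0.7108, giving −½ ln(0.7108) = 0.170682.
1 − 2Q = 0.902, giving −¼ ln(0.902) = 0.025785.
d = 0.170682 + 0.025785 = 0.196467.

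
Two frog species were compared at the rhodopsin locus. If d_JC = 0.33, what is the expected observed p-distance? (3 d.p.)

0.267

p = (3/4)(1 − e^(−4d/3)) = 0.75 × (1 − e^(-0.44)) = 0.75 × (1 − 0.644036) = 0.266973.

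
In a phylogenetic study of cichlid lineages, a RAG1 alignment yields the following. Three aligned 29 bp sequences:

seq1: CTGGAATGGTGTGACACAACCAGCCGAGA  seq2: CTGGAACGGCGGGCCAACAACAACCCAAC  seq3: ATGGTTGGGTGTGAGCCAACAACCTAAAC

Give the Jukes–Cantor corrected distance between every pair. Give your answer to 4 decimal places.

seq1–seq2: 11/29 sites differ → p ≈ 0.37931, d = −0.75 ln(1 − 0.505747) = 0.528531 ≈ 0.5285.
seq1–seq3: 12/29 sites differ → p ≈ 0.413793, d = −0.75 ln(1 − 0.551724) = 0.601760 ≈ 0.6018.
seq2–seq3: 16/29 sites differ → p ≈ 0.551724, d = −0.75 ln(1 − 0.735632) = 0.997810 ≈ 0.9978.

d(seq1,seq2) = 0.5285, d(seq1,seq3) = 0.6018, d(seq2,seq3) = 0.9978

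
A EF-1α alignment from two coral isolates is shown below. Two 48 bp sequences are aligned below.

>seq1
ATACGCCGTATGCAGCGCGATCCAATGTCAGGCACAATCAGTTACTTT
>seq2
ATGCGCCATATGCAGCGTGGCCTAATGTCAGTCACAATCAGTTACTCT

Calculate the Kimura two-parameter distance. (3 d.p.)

0.198

Of 48 sites, 7 differences are transitions and 1 are transversions, so P = 7/48 ≈ 0.145833 and Q = 1/48 ≈ 0.020833.
Under the Kimura two-parameter model, d = −½ ln(1 − 2P − Q) − ¼ ln(1 − 2Q).
1 − 2P − Q = 0.687501, giving −½ ln(0.687501) = 0.187346.
1 − 2Q = 0.958334, giving −¼ ln(0.958334) = 0.010640.
d = 0.187346 + 0.010640 = 0.197986.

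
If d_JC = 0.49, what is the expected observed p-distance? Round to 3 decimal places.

p = (3/4)(1 − e^(−4d/3)) = 0.75 × (1 − e^(-0.653333)) = 0.75 × (1 − 0.520309) = 0.359768.

0.360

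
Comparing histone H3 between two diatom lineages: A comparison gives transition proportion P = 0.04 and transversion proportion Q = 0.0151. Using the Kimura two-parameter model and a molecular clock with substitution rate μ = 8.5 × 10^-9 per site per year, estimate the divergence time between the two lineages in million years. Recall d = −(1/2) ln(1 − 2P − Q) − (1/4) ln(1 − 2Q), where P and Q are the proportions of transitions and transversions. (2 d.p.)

Under the Kimura two-parameter model, d = −½ ln(1 − 2P − Q) − ¼ ln(1 − 2Q).
1 − 2P − Q = 0.9049, giving −½ ln(0.9049) = 0.049965.
1 − 2Q = 0.9698, giving −¼ ln(0.9698) = 0.007666.
d = 0.049965 + 0.007666 = 0.057631.
Under a molecular clock d = 2μt, so t = d/(2μ) = 0.057631 / (2 × 8.5 × 10^-9) = 3.39 million years.

3.39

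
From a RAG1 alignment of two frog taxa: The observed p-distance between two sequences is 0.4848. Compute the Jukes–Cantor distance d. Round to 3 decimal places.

0.780

d = −(3/4) ln(1 − 4p/3) = −0.75 ln(1 − 0.6464) = −0.75 ln(0.3536)
  = −0.75 × (-1.039589) = 0.779692 substitutions/site.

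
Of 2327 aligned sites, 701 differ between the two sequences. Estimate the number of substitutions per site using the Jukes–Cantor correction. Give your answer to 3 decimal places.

0.385

p = 701/2327 ≈ 0.301246.
d = −(3/4) ln(1 − 4p/3) = −0.75 ln(1 − 0.401661) = −0.75 ln(0.598339)
  = −0.75 × (-0.513598) = 0.385199 substitutions/site.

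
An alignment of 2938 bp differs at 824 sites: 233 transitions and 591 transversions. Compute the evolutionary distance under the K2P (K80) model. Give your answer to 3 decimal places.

P = 233/2938 ≈ 0.079306 and Q = 591/2938 ≈ 0.201157.
Under the Kimura two-parameter model, d = −½ ln(1 − 2P − Q) − ¼ ln(1 − 2Q).
1 − 2P − Q = 0.640231, giving −½ ln(0.640231) = 0.222963.
1 − 2Q = 0.597686, giving −¼ ln(0.597686) = 0.128672.
d = 0.222963 + 0.128672 = 0.351635.

0.352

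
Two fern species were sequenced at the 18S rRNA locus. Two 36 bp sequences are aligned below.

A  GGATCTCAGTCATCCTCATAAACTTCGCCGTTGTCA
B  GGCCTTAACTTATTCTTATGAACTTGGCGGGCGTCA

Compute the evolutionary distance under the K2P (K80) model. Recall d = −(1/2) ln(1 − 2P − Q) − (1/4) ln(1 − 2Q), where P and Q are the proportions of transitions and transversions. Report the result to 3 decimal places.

0.507

Of 36 sites, 7 differences are transitions and 6 are transversions, so P = 7/36 ≈ 0.194444 and Q = 6/36 ≈ 0.166667.
Under the Kimura two-parameter model, d = −½ ln(1 − 2P − Q) − ¼ ln(1 − 2Q).
1 − 2P − Q = 0.444445, giving −½ ln(0.444445) = 0.405464.
1 − 2Q = 0.666666, giving −¼ ln(0.666666) = 0.101367.
d = 0.405464 + 0.101367 = 0.506831.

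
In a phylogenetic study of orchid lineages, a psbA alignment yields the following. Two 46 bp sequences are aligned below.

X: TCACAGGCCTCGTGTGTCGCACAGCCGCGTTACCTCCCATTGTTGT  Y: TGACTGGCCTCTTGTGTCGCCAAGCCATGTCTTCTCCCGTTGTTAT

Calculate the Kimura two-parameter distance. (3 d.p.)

Of 46 sites, 6 differences are transitions and 6 are transversions, so P = 6/46 ≈ 0.130435 and Q = 6/46 ≈ 0.130435.
Under the Kimura two-parameter model, d = −½ ln(1 − 2P − Q) − ¼ ln(1 − 2Q).
1 − 2P − Q = 0.608695, giving −½ ln(0.608695) = 0.248219.
1 − 2Q = 0.73913, giving −¼ ln(0.73913) = 0.075570.
d = 0.248219 + 0.075570 = 0.323789.

0.324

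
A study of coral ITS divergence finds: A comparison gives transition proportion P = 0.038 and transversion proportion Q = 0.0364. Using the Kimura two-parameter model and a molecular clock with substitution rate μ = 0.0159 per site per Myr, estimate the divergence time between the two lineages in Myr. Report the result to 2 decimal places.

Under the Kimura two-parameter model, d = −½ ln(1 − 2P − Q) − ¼ ln(1 − 2Q).
1 − 2P − Q = 0.8876, giving −½ ln(0.8876) = 0.059617.
1 − 2Q = 0.9272, giving −¼ ln(0.9272) = 0.018896.
d = 0.059617 + 0.018896 = 0.078513.
Under a molecular clock d = 2μt, so t = d/(2μ) = 0.078513 / (2 × 0.0159) = 2.47 Myr.

2.47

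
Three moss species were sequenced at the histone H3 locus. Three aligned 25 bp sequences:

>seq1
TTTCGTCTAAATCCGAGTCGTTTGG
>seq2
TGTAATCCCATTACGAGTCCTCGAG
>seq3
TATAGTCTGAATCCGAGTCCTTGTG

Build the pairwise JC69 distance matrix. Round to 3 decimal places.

d(seq1,seq2) = 0.663, d(seq1,seq3) = 0.289, d(seq2,seq3) = 0.417

seq1–seq2: 11/25 sites differ → p = 0.44, d = −0.75 ln(1 − 0.586667) = 0.662626 ≈ 0.663.
seq1–seq3: 6/25 sites differ → p = 0.24, d = −0.75 ln(1 − 0.32) = 0.289247 ≈ 0.289.
seq2–seq3: 8/25 sites differ → p = 0.32, d = −0.75 ln(1 − 0.426667) = 0.417216 ≈ 0.417.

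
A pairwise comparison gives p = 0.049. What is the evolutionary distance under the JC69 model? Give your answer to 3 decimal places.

d = −(3/4) ln(1 − 4p/3) = −0.75 ln(1 − 0.065333) = −0.75 ln(0.934667)
  = −0.75 × (-0.067565) = 0.050674 substitutions/site.

0.051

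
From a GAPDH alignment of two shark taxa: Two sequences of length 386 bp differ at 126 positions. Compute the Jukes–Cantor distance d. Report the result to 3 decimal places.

p = 126/386 ≈ 0.326425.
d = −(3/4) ln(1 − 4p/3) = −0.75 ln(1 − 0.435233) = −0.75 ln(0.564767)
  = −0.75 × (-0.571342) = 0.428507 substitutions/site.

0.429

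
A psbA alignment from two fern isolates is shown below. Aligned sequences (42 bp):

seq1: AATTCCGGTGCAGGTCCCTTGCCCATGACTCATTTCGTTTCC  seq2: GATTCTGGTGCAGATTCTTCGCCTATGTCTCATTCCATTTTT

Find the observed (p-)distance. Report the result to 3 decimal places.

The sequences differ at 12 of 42 positions.
p = 12/42 = 0.285714… ≈ 0.286 (to 3 d.p.).

0.286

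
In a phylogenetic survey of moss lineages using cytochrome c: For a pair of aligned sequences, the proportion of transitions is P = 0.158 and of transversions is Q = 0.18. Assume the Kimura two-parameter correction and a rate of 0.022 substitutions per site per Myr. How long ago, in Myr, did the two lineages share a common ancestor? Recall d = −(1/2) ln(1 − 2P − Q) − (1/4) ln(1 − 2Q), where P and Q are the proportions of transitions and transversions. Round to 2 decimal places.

Under the Kimura two-parameter model, d = −½ ln(1 − 2P − Q) − ¼ ln(1 − 2Q).
1 − 2P − Q = 0.504, giving −½ ln(0.504) = 0.342590.
1 − 2Q = 0.64, giving −¼ ln(0.64) = 0.111572.
d = 0.342590 + 0.111572 = 0.454162.
Under a molecular clock d = 2μt, so t = d/(2μ) = 0.454162 / (2 × 0.022) = 10.32 Myr.

10.32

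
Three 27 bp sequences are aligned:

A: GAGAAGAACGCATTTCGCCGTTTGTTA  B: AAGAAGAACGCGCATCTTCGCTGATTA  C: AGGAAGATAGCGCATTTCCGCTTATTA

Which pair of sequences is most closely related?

B and C

A–B: 9/27 differ, p = 0.333, d = 0.441.
A–C: 11/27 differ, p = 0.407, d = 0.588.
B–C: 6/27 differ, p = 0.222, d = 0.264.
The smallest distance is between B and C.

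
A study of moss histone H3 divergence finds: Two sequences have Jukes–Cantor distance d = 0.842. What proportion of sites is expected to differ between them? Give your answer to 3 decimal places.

0.506

p = (3/4)(1 − e^(−4d/3)) = 0.75 × (1 − e^(-1.122667)) = 0.75 × (1 − 0.325411) = 0.505942.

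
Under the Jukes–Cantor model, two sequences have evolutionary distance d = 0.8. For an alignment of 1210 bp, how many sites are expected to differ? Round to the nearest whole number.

Invert JC69: p = (3/4)(1 − e^(−4d/3)) = 0.75 × (1 − e^(-1.066667)) = 0.75 × (1 − 0.344154) = 0.491885.
Expected differing sites = pL ≈ 0.491885 × 1210 = 595.18085 ≈ 595.

595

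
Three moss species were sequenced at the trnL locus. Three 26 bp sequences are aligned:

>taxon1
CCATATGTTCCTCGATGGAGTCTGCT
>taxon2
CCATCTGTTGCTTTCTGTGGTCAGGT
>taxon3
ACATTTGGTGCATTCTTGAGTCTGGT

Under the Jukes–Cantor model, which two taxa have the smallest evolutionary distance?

taxon2 and taxon3

taxon1–taxon2: 9/26 differ, p = 0.346, d = 0.464.
taxon1–taxon3: 10/26 differ, p = 0.385, d = 0.539.
taxon2–taxon3: 8/26 differ, p = 0.308, d = 0.396.
The smallest distance is between taxon2 and taxon3.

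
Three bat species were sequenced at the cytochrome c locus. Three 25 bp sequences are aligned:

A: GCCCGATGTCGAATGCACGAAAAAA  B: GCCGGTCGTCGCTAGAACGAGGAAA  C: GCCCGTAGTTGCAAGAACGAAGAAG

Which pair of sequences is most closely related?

A–B: 9/25 differ, p = 0.360, d = 0.490.
A–C: 8/25 differ, p = 0.320, d = 0.417.
B–C: 6/25 differ, p = 0.240, d = 0.289.
The smallest distance is between B and C.

B and C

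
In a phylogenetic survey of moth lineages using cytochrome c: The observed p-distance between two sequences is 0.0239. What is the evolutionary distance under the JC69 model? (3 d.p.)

d = −(3/4) ln(1 − 4p/3) = −0.75 ln(1 − 0.031867) = −0.75 ln(0.968133)
  = −0.75 × (-0.032386) = 0.024290 substitutions/site.

0.024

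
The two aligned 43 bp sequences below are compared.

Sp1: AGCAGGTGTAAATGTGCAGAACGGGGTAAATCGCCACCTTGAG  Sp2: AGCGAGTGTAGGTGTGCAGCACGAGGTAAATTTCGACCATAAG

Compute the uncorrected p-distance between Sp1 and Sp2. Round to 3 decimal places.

The sequences differ at 11 of 43 positions.
p = 11/43 = 0.255813… ≈ 0.256 (to 3 d.p.).

0.256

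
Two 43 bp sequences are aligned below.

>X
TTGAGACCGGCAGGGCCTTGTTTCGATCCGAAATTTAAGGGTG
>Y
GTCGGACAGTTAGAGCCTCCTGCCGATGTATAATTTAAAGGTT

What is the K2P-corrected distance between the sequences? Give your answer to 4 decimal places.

0.5710

Of 43 sites, 8 differences are transitions and 9 are transversions, so P = 8/43 ≈ 0.186047 and Q = 9/43 ≈ 0.209302.
Under the Kimura two-parameter model, d = −½ ln(1 − 2P − Q) − ¼ ln(1 − 2Q).
1 − 2P − Q = 0.418604, giving −½ ln(0.418604) = 0.435415.
1 − 2Q = 0.581396, giving −¼ ln(0.581396) = 0.135581.
d = 0.435415 + 0.135581 = 0.570996.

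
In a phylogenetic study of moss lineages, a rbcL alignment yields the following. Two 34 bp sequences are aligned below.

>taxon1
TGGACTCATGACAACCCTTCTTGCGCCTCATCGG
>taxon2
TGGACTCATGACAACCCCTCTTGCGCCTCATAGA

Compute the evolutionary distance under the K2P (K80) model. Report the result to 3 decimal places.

Of 34 sites, 2 differences are transitions and 1 are transversions, so P = 2/34 ≈ 0.058824 and Q = 1/34 ≈ 0.029412.
Under the Kimura two-parameter model, d = −½ ln(1 − 2P − Q) − ¼ ln(1 − 2Q).
1 − 2P − Q = 0.85294, giving −½ ln(0.85294) = 0.079533.
1 − 2Q = 0.941176, giving −¼ ln(0.941176) = 0.015156.
d = 0.079533 + 0.015156 = 0.094689.

0.095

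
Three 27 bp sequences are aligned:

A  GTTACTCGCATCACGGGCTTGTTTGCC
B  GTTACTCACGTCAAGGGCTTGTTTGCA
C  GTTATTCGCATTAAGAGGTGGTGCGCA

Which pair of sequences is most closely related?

A and B

A–B: 4/27 differ, p = 0.148, d = 0.165.
A–C: 9/27 differ, p = 0.333, d = 0.441.
B–C: 9/27 differ, p = 0.333, d = 0.441.
The smallest distance is between A and B.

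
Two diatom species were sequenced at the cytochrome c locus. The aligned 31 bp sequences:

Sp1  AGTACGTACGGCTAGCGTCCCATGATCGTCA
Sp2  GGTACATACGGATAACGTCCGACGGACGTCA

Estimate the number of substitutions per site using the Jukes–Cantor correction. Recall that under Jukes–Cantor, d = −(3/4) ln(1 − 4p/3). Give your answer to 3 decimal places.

The sequences differ at 8 of 31 sites (1, 6, 12, 15, 21, 23, 25, 26), so p = 8/31 ≈ 0.258065.
d = −(3/4) ln(1 − 4p/3) = −0.75 ln(1 − 0.344087) = −0.75 ln(0.655913)
  = −0.75 × (-0.421727) = 0.316295 substitutions/site.

0.316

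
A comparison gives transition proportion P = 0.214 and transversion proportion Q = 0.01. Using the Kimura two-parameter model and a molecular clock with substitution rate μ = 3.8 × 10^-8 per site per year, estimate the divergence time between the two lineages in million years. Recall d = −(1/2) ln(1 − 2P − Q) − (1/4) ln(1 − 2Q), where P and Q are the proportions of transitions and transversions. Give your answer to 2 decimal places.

Under the Kimura two-parameter model, d = −½ ln(1 − 2P − Q) − ¼ ln(1 − 2Q).
1 − 2P − Q = 0.562, giving −½ ln(0.562) = 0.288127.
1 − 2Q = 0.98, giving −¼ ln(0.98) = 0.005051.
d = 0.288127 + 0.005051 = 0.293178.
Under a molecular clock d = 2μt, so t = d/(2μ) = 0.293178 / (2 × 3.8 × 10^-8) = 3.86 million years.

3.86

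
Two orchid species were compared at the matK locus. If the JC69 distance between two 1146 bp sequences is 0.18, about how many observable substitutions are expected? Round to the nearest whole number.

Invert JC69: p = (3/4)(1 − e^(−4d/3)) = 0.75 × (1 − e^(-0.24)) = 0.75 × (1 − 0.786628) = 0.160029.
Expected differing sites = pL ≈ 0.160029 × 1146 = 183.393234 ≈ 183.

183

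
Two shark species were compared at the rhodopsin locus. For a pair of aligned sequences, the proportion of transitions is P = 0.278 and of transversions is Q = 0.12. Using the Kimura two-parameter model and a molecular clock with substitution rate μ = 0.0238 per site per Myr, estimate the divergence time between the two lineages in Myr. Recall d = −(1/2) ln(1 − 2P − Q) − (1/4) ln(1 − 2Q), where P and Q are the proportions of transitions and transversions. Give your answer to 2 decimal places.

13.28

Under the Kimura two-parameter model, d = −½ ln(1 − 2P − Q) − ¼ ln(1 − 2Q).
1 − 2P − Q = 0.324, giving −½ ln(0.324) = 0.563506.
1 − 2Q = 0.76, giving −¼ ln(0.76) = 0.068609.
d = 0.563506 + 0.068609 = 0.632115.
Under a molecular clock d = 2μt, so t = d/(2μ) = 0.632115 / (2 × 0.0238) = 13.28 Myr.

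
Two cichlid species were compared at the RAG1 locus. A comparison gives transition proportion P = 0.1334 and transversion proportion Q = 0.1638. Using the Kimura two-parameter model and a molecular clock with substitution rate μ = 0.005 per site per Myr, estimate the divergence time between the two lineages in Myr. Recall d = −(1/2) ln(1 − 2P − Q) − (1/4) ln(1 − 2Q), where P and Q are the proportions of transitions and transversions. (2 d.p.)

Under the Kimura two-parameter model, d = −½ ln(1 − 2P − Q) − ¼ ln(1 − 2Q).
1 − 2P − Q = 0.5694, giving −½ ln(0.5694) = 0.281586.
1 − 2Q = 0.6724, giving −¼ ln(0.6724) = 0.099225.
d = 0.281586 + 0.099225 = 0.380811.
Under a molecular clock d = 2μt, so t = d/(2μ) = 0.380811 / (2 × 0.005) = 38.08 Myr.

38.08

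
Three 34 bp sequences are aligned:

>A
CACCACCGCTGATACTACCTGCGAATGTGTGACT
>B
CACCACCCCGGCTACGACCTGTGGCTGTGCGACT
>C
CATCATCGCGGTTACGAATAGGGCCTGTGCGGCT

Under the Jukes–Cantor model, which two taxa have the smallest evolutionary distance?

A and B

A–B: 8/34 differ, p = 0.235, d = 0.282.
A–C: 13/34 differ, p = 0.382, d = 0.535.
B–C: 10/34 differ, p = 0.294, d = 0.373.
The smallest distance is between A and B.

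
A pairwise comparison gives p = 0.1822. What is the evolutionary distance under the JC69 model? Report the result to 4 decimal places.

0.2087

d = −(3/4) ln(1 − 4p/3) = −0.75 ln(1 − 0.242933) = −0.75 ln(0.757067)
  = −0.75 × (-0.278304) = 0.208728 substitutions/site.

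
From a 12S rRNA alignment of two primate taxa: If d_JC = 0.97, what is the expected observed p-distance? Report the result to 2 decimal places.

0.54

p = (3/4)(1 − e^(−4d/3)) = 0.75 × (1 − e^(-1.293333)) = 0.75 × (1 − 0.274355) = 0.544234.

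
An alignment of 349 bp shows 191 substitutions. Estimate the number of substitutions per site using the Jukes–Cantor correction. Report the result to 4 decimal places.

0.9812

p = 191/349 ≈ 0.547278.
d = −(3/4) ln(1 − 4p/3) = −0.75 ln(1 − 0.729704) = −0.75 ln(0.270296)
  = −0.75 × (-1.308238) = 0.981179 substitutions/site.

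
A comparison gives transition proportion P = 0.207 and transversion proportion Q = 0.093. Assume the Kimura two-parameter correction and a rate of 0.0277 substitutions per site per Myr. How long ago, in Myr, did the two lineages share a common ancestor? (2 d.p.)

Under the Kimura two-parameter model, d = −½ ln(1 − 2P − Q) − ¼ ln(1 − 2Q).
1 − 2P − Q = 0.493, giving −½ ln(0.493) = 0.353623.
1 − 2Q = 0.814, giving −¼ ln(0.814) = 0.051449.
d = 0.353623 + 0.051449 = 0.405072.
Under a molecular clock d = 2μt, so t = d/(2μ) = 0.405072 / (2 × 0.0277) = 7.31 Myr.

7.31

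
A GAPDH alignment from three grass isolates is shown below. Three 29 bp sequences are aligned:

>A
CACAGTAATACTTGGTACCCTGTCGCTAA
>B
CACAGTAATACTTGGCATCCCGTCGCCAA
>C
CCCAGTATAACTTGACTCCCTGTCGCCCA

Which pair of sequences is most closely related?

A and B

A–B: 4/29 differ, p = 0.138, d = 0.152.
A–C: 8/29 differ, p = 0.276, d = 0.344.
B–C: 8/29 differ, p = 0.276, d = 0.344.
The smallest distance is between A and B.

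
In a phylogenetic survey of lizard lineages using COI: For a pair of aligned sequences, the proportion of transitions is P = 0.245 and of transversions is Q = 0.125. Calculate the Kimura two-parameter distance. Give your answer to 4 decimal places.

0.5492

Under the Kimura two-parameter model, d = −½ ln(1 − 2P − Q) − ¼ ln(1 − 2Q).
1 − 2P − Q = 0.385, giving −½ ln(0.385) = 0.477256.
1 − 2Q = 0.75, giving −¼ ln(0.75) = 0.071921.
d = 0.477256 + 0.071921 = 0.549177.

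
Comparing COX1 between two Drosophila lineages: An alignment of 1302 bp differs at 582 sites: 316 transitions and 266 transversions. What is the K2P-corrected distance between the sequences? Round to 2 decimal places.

P = 316/1302 ≈ 0.242704 and Q = 266/1302 ≈ 0.204301.
Under the Kimura two-parameter model, d = −½ ln(1 − 2P − Q) − ¼ ln(1 − 2Q).
1 − 2P − Q = 0.310291, giving −½ ln(0.310291) = 0.585122.
1 − 2Q = 0.591398, giving −¼ ln(0.591398) = 0.131317.
d = 0.585122 + 0.131317 = 0.716439.

0.72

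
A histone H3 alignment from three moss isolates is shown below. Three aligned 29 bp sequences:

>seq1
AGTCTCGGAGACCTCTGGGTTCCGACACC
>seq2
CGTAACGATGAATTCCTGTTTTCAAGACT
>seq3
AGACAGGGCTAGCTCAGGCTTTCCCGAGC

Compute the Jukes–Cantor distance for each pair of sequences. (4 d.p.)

seq1–seq2: 14/29 sites differ → p ≈ 0.482759, d = −0.75 ln(1 − 0.643679) = 0.773942 ≈ 0.7739.
seq1–seq3: 13/29 sites differ → p ≈ 0.448276, d = −0.75 ln(1 − 0.597701) = 0.682920 ≈ 0.6829.
seq2–seq3: 16/29 sites differ → p ≈ 0.551724, d = −0.75 ln(1 − 0.735632) = 0.997810 ≈ 0.9978.

d(seq1,seq2) = 0.7739, d(seq1,seq3) = 0.6829, d(seq2,seq3) = 0.9978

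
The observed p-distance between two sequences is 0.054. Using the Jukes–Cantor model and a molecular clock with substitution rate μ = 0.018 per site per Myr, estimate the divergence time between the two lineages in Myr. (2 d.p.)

d = −(3/4) ln(1 − 4p/3) = −0.75 ln(1 − 0.072) = −0.75 ln(0.928)
  = −0.75 × (-0.074724) = 0.056043 substitutions/site.
Under a molecular clock d = 2μt, so t = d/(2μ) = 0.056043 / (2 × 0.018) = 1.56 Myr.

1.56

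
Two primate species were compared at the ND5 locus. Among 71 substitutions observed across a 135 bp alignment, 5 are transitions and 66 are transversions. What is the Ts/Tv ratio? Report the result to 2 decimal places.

R = 5/66 = 0.075757… ≈ 0.08 (to 2 d.p.).

0.08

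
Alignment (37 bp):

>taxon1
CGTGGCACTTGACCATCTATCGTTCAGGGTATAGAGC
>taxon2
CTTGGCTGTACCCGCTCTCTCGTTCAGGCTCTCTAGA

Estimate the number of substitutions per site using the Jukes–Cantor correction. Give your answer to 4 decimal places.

0.5266

The sequences differ at 14 of 37 sites, so p = 14/37 ≈ 0.378378.
d = −(3/4) ln(1 − 4p/3) = −0.75 ln(1 − 0.504504) = −0.75 ln(0.495496)
  = −0.75 × (-0.702196) = 0.526647 substitutions/site.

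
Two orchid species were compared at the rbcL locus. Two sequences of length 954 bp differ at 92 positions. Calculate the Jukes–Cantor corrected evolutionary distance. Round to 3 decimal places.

0.103

p = 92/954 ≈ 0.096436.
d = −(3/4) ln(1 − 4p/3) = −0.75 ln(1 − 0.128581) = −0.75 ln(0.871419)
  = −0.75 × (-0.137632) = 0.103224 substitutions/site.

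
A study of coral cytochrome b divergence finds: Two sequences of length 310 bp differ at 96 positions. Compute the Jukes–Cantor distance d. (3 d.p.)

0.399

p = 96/310 ≈ 0.309677.
d = −(3/4) ln(1 − 4p/3) = −0.75 ln(1 − 0.412903) = −0.75 ln(0.587097)
  = −0.75 × (-0.532565) = 0.399424 substitutions/site.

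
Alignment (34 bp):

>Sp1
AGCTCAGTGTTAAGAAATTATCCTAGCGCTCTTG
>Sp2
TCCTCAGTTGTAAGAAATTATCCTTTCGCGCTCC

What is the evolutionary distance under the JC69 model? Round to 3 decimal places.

The sequences differ at 9 of 34 sites (1, 2, 9, 10, 25, 26, 30, 33, 34), so p = 9/34 ≈ 0.264706.
d = −(3/4) ln(1 − 4p/3) = −0.75 ln(1 − 0.352941) = −0.75 ln(0.647059)
  = −0.75 × (-0.435318) = 0.326489 substitutions/site.

0.326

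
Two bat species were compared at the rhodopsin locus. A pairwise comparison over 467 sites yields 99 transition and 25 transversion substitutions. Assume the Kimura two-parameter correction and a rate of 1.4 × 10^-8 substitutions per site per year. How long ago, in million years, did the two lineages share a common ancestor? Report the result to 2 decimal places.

12.60

P = 99/467 ≈ 0.211991 and Q = 25/467 ≈ 0.053533.
Under the Kimura two-parameter model, d = −½ ln(1 − 2P − Q) − ¼ ln(1 − 2Q).
1 − 2P − Q = 0.522485, giving −½ ln(0.522485) = 0.324580.
1 − 2Q = 0.892934, giving −¼ ln(0.892934) = 0.028311.
d = 0.324580 + 0.028311 = 0.352891.
Under a molecular clock d = 2μt, so t = d/(2μ) = 0.352891 / (2 × 1.4 × 10^-8) = 12.60 million years.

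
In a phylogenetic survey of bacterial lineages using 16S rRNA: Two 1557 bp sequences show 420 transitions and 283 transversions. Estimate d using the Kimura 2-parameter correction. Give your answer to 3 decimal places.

P = 420/1557 ≈ 0.26975 and Q = 283/1557 ≈ 0.18176.
Under the Kimura two-parameter model, d = −½ ln(1 − 2P − Q) − ¼ ln(1 − 2Q).
1 − 2P − Q = 0.27874, giving −½ ln(0.27874) = 0.638738.
1 − 2Q = 0.63648, giving −¼ ln(0.63648) = 0.112951.
d = 0.638738 + 0.112951 = 0.751689.

0.752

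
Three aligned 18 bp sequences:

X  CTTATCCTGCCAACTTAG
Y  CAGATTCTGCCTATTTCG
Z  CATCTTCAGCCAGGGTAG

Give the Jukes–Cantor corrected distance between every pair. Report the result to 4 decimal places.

d(X,Y) = 0.4408, d(X,Z) = 0.5482, d(Y,Z) = 0.6735

X–Y: 6/18 sites differ → p ≈ 0.333333, d = −0.75 ln(1 − 0.444444) = 0.440839 ≈ 0.4408.
X–Z: 7/18 sites differ → p ≈ 0.388889, d = −0.75 ln(1 − 0.518519) = 0.548166 ≈ 0.5482.
Y–Z: 8/18 sites differ → p ≈ 0.444444, d = −0.75 ln(1 − 0.592592) = 0.673455 ≈ 0.6735.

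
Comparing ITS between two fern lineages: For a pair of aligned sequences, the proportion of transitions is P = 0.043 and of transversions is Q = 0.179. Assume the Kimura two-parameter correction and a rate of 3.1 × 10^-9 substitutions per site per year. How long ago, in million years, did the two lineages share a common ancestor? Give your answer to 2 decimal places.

Under the Kimura two-parameter model, d = −½ ln(1 − 2P − Q) − ¼ ln(1 − 2Q).
1 − 2P − Q = 0.735, giving −½ ln(0.735) = 0.153942.
1 − 2Q = 0.642, giving −¼ ln(0.642) = 0.110792.
d = 0.153942 + 0.110792 = 0.264734.
Under a molecular clock d = 2μt, so t = d/(2μ) = 0.264734 / (2 × 3.1 × 10^-9) = 42.70 million years.

42.70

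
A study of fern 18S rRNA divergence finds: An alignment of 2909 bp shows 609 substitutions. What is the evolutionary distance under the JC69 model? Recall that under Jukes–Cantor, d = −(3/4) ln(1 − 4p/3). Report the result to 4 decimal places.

p = 609/2909 ≈ 0.20935.
d = −(3/4) ln(1 − 4p/3) = −0.75 ln(1 − 0.279133) = −0.75 ln(0.720867)
  = −0.75 × (-0.327301) = 0.245476 substitutions/site.

0.2455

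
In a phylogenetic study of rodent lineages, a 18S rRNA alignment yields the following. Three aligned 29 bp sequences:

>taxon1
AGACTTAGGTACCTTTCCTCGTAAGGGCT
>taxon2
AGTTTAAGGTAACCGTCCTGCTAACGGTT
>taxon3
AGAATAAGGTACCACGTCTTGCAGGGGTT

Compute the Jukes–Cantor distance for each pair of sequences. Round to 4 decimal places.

d(taxon1,taxon2) = 0.4618, d(taxon1,taxon3) = 0.4618, d(taxon2,taxon3) = 0.6018

taxon1–taxon2: 10/29 sites differ → p ≈ 0.344828, d = −0.75 ln(1 − 0.459771) = 0.461822 ≈ 0.4618.
taxon1–taxon3: 10/29 sites differ → p ≈ 0.344828, d = −0.75 ln(1 − 0.459771) = 0.461822 ≈ 0.4618.
taxon2–taxon3: 12/29 sites differ → p ≈ 0.413793, d = −0.75 ln(1 − 0.551724) = 0.601760 ≈ 0.6018.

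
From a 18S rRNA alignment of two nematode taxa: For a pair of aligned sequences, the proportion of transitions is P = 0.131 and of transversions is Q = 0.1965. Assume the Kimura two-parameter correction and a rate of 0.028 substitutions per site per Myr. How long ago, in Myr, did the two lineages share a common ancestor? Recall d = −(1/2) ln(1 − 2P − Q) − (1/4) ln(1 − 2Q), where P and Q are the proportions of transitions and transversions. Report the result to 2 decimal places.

7.71

Under the Kimura two-parameter model, d = −½ ln(1 − 2P − Q) − ¼ ln(1 − 2Q).
1 − 2P − Q = 0.5415, giving −½ ln(0.5415) = 0.306706.
1 − 2Q = 0.607, giving −¼ ln(0.607) = 0.124807.
d = 0.306706 + 0.124807 = 0.431513.
Under a molecular clock d = 2μt, so t = d/(2μ) = 0.431513 / (2 × 0.028) = 7.71 Myr.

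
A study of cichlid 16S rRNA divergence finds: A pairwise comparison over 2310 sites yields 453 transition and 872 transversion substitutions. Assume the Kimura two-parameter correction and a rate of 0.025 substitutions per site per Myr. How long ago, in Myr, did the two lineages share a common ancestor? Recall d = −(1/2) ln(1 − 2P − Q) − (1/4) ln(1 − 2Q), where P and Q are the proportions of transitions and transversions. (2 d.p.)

21.72

P = 453/2310 ≈ 0.196104 and Q = 872/2310 ≈ 0.377489.
Under the Kimura two-parameter model, d = −½ ln(1 − 2P − Q) − ¼ ln(1 − 2Q).
1 − 2P − Q = 0.230303, giving −½ ln(0.230303) = 0.734180.
1 − 2Q = 0.245022, giving −¼ ln(0.245022) = 0.351602.
d = 0.734180 + 0.351602 = 1.085782.
Under a molecular clock d = 2μt, so t = d/(2μ) = 1.085782 / (2 × 0.025) = 21.72 Myr.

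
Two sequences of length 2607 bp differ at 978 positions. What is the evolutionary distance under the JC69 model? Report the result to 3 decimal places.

p = 978/2607 ≈ 0.375144.
d = −(3/4) ln(1 − 4p/3) = −0.75 ln(1 − 0.500192) = −0.75 ln(0.499808)
  = −0.75 × (-0.693531) = 0.520148 substitutions/site.

0.520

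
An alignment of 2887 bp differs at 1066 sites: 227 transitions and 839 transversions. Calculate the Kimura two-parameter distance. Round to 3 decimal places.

0.515

P = 227/2887 ≈ 0.078628 and Q = 839/2887 ≈ 0.290613.
Under the Kimura two-parameter model, d = −½ ln(1 − 2P − Q) − ¼ ln(1 − 2Q).
1 − 2P − Q = 0.552131, giving −½ ln(0.552131) = 0.296985.
1 − 2Q = 0.418774, giving −¼ ln(0.418774) = 0.217606.
d = 0.296985 + 0.217606 = 0.514591.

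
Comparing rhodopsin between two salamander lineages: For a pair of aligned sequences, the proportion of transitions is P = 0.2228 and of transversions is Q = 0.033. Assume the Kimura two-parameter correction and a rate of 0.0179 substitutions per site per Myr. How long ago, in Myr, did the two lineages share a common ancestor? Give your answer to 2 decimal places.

9.57

Under the Kimura two-parameter model, d = −½ ln(1 − 2P − Q) − ¼ ln(1 − 2Q).
1 − 2P − Q = 0.5214, giving −½ ln(0.5214) = 0.325619.
1 − 2Q = 0.934, giving −¼ ln(0.934) = 0.017070.
d = 0.325619 + 0.017070 = 0.342689.
Under a molecular clock d = 2μt, so t = d/(2μ) = 0.342689 / (2 × 0.0179) = 9.57 Myr.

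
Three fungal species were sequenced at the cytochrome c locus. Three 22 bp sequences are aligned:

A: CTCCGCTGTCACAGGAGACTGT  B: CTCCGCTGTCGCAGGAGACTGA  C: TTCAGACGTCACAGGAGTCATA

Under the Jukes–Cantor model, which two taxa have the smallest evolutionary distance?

A and B

A–B: 2/22 differ, p = 0.091, d = 0.097.
A–C: 8/22 differ, p = 0.364, d = 0.497.
B–C: 8/22 differ, p = 0.364, d = 0.497.
The smallest distance is between A and B.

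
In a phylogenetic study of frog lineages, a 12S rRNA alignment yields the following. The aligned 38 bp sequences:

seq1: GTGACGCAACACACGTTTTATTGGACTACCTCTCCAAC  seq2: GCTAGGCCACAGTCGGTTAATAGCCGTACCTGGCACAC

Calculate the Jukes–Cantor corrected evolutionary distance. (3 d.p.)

0.618

The sequences differ at 16 of 38 sites, so p = 16/38 ≈ 0.421053.
d = −(3/4) ln(1 − 4p/3) = −0.75 ln(1 − 0.561404) = −0.75 ln(0.438596)
  = −0.75 × (-0.824177) = 0.618133 substitutions/site.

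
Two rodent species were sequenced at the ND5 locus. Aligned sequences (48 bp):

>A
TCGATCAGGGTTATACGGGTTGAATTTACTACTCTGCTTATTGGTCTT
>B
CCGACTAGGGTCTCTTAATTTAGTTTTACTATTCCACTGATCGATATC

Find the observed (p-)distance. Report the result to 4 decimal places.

0.4583

The sequences differ at 22 of 48 positions.
p = 22/48 = 0.458333… ≈ 0.4583 (to 4 d.p.).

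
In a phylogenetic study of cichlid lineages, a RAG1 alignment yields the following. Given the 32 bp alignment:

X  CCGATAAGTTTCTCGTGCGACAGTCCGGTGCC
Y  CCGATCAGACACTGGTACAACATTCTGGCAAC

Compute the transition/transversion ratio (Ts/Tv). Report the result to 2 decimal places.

1.00

Transitions are A↔G and C↔T; transversions are all other mismatches.
Transitions: 6. Transversions: 6.
R = 6/6 = 1.00.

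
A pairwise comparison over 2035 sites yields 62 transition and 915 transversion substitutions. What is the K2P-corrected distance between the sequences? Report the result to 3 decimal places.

0.931

P = 62/2035 ≈ 0.030467 and Q = 915/2035 ≈ 0.449631.
Under the Kimura two-parameter model, d = −½ ln(1 − 2P − Q) − ¼ ln(1 − 2Q).
1 − 2P − Q = 0.489435, giving −½ ln(0.489435) = 0.357252.
1 − 2Q = 0.100738, giving −¼ ln(0.100738) = 0.573808.
d = 0.357252 + 0.573808 = 0.931060.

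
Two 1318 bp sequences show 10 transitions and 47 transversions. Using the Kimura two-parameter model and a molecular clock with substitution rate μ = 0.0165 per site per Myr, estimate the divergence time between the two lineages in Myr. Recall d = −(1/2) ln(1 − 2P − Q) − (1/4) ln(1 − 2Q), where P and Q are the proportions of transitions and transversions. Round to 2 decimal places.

P = 10/1318 ≈ 0.007587 and Q = 47/1318 ≈ 0.03566.
Under the Kimura two-parameter model, d = −½ ln(1 − 2P − Q) − ¼ ln(1 − 2Q).
1 − 2P − Q = 0.949166, giving −½ ln(0.949166) = 0.026086.
1 − 2Q = 0.92868, giving −¼ ln(0.92868) = 0.018498.
d = 0.026086 + 0.018498 = 0.044584.
Under a molecular clock d = 2μt, so t = d/(2μ) = 0.044584 / (2 × 0.0165) = 1.35 Myr.

1.35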